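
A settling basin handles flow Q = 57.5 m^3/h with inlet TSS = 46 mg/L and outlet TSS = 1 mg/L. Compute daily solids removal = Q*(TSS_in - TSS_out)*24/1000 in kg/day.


Concentration drop: TSS_in - TSS_out = 46 - 1 = 45 mg/L
Hourly solids removed = Q * dTSS = 57.5 m^3/h * 45 mg/L = 2587.5 g/h  (m^3/h * mg/L = g/h)
Daily solids removed = 2587.5 * 24 = 62100 g/day
Convert g to kg: 62100 / 1000 = 62.1 kg/day

62.1 kg/day


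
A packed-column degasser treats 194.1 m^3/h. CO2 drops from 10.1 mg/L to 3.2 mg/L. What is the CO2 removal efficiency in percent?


CO2_out / CO2_in = 3.2 / 10.1 = 0.31683168
Fraction remaining = 0.31683168
efficiency = (1 - 0.31683168) * 100 = 68.3168 %

68.3168 %


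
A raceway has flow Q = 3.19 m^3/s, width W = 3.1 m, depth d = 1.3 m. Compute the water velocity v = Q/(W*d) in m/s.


Cross-sectional area = W * d = 3.1 * 1.3 = 4.03 m^2
Velocity = Q / A = 3.19 / 4.03 = 0.791563 m/s

0.791563 m/s


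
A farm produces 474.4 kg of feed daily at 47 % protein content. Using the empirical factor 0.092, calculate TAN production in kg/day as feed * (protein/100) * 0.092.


Protein in feed = 474.4 * 47/100 = 222.968 kg/day
TAN = protein * 0.092 = 222.968 * 0.092 = 20.513056 kg/day

20.513056 kg/day


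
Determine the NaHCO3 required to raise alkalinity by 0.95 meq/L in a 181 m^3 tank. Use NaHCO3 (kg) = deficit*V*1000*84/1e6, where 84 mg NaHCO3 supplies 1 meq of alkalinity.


Tank volume in L = 181 m^3 * 1000 = 181000 L
Total meq required = 0.95 meq/L * 181000 L = 171950 meq
NaHCO3 mass = 171950 meq * 84 mg/meq / 1e6 = 14.4438 kg

14.4438 kg


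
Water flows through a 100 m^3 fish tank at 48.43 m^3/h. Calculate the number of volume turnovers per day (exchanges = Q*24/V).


Daily flow volume = 48.43 m^3/h * 24 h = 1162.32 m^3/day
Exchanges = daily flow / tank volume = 1162.32 / 100 = 11.6232 exchanges/day

11.6232 exchanges/day


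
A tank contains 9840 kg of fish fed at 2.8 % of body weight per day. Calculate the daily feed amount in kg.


Feeding rate fraction = 2.8% / 100 = 0.028
Daily feed = 9840 kg * 0.028 = 275.52 kg/day

275.52 kg/day


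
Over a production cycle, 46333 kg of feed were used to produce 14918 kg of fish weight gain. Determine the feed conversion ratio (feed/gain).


FCR = feed consumed / weight gained
FCR = 46333 kg / 14918 kg = 3.10585

3.10585


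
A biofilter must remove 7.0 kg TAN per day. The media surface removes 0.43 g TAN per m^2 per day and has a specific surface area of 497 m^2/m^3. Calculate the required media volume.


A = 7.0*1000 / 0.43 = 16279.07 m^2
V = 16279.07 / 497 = 32.7547

32.7547 m^3


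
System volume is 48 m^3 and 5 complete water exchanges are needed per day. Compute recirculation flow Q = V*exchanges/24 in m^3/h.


Daily recirculation volume = 48 m^3 * 5 = 240 m^3/day
Flow rate Q = daily volume / 24 h = 240 / 24 = 10 m^3/h

10 m^3/h


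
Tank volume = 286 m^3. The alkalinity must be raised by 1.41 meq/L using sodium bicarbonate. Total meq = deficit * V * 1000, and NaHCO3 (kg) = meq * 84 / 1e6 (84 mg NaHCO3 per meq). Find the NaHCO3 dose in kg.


Tank volume in L = 286 m^3 * 1000 = 286000 L
Total meq required = 1.41 meq/L * 286000 L = 403260 meq
NaHCO3 mass = 403260 meq * 84 mg/meq / 1e6 = 33.8738 kg

33.8738 kg


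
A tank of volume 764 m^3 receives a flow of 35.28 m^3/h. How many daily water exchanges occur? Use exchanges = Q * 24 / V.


Daily flow volume = 35.28 m^3/h * 24 h = 846.72 m^3/day
Exchanges = daily flow / tank volume = 846.72 / 764 = 1.10827 exchanges/day

1.10827 exchanges/day


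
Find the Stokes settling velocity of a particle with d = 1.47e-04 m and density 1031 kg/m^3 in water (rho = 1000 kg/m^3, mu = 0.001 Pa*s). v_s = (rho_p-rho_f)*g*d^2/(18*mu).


Density difference: rho_p - rho_f = 1031 - 1000 = 31 kg/m^3
d^2 = (1.47e-04)^2 = 2.1609e-08 m^2
Numerator = (rho_p - rho_f) * g * d^2 = 31 * 9.81 * 2.1609e-08 = 6.571513e-06
Denominator = 18 * mu = 18 * 0.001 = 0.018
v_s = 6.571513e-06 / 0.018 = 3.65084e-04 m/s
Check: Re = rho_f * v_s * d / mu = 1000 * 3.65084e-04 * 1.47e-04 / 0.001 = 0.0537 < 1, so Stokes' law applies.

3.65084e-04 m/s


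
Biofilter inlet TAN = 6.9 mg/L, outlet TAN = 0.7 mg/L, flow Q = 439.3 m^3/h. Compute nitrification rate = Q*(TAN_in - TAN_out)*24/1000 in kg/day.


Concentration drop: TAN_in - TAN_out = 6.9 - 0.7 = 6.2 mg/L
Hourly TAN removed = Q * dTAN = 439.3 m^3/h * 6.2 mg/L = 2723.66 g/h  (m^3/h * mg/L = g/h)
Daily TAN removed = 2723.66 * 24 = 65367.84 g/day
Convert to kg/day: 65367.84 / 1000 = 65.36784 kg/day

65.36784 kg/day


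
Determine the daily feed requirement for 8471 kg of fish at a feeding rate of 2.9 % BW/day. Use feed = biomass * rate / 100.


Feeding rate fraction = 2.9% / 100 = 0.029
Daily feed = 8471 kg * 0.029 = 245.659 kg/day

245.659 kg/day


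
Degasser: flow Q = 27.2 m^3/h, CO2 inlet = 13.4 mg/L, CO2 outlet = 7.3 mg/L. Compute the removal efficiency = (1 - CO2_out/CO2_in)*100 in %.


CO2_out / CO2_in = 7.3 / 13.4 = 0.54477612
Fraction remaining = 0.54477612
efficiency = (1 - 0.54477612) * 100 = 45.5224 %

45.5224 %


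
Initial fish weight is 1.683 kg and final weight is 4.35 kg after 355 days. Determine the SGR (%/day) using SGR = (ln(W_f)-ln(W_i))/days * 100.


ln(W_f) = ln(4.35) = 1.4701758
ln(W_i) = ln(1.683) = 0.52057792
ln(W_f) - ln(W_i) = 1.4701758 - 0.52057792 = 0.94959788
SGR = 0.94959788 / 355 * 100 = 0.267492 %/day

0.267492 %/day


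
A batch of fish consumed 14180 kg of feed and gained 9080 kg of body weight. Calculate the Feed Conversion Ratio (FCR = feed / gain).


FCR = feed consumed / weight gained
FCR = 14180 kg / 9080 kg = 1.56167

1.56167


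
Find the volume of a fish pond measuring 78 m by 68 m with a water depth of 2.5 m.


Base area = L * W = 78 * 68 = 5304 m^2
Volume = area * depth = 5304 * 2.5 = 13260 m^3

13260 m^3


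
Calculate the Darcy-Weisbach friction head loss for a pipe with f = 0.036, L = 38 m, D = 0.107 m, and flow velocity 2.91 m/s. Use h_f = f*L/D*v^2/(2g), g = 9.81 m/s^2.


v^2 = 2.91^2 = 8.4681 m^2/s^2
L/D = 38/0.107 = 355.14019
h_f = f*(L/D)*v^2/(2g) = 0.036 * 355.14019 * 8.4681 / 19.62 = 5.5181 m

5.5181 m


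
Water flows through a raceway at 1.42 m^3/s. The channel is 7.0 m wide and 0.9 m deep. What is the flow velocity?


Cross-sectional area = W * d = 7.0 * 0.9 = 6.3 m^2
Velocity = Q / A = 1.42 / 6.3 = 0.225397 m/s

0.225397 m/s


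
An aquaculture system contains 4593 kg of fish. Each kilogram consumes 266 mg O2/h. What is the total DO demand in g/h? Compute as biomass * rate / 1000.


Total O2 consumption (mg/h) = 4593 kg * 266 mg/(kg*h) = 1221738 mg/h
Convert to g/h: 1221738 / 1000 = 1221.738 g/h

1221.738 g/h


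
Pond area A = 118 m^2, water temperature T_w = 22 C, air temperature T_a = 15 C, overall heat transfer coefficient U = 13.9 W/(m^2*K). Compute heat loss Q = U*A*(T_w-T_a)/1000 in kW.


Temperature difference dT = 22 - 15 = 7 K
Heat loss (W) = U * A * dT = 13.9 * 118 * 7 = 11481.4 W
Convert to kW: 11481.4 / 1000 = 11.4814 kW

11.4814 kW


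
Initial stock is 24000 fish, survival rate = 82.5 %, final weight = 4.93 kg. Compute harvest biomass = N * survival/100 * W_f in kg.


Survivors = 24000 * 82.5/100 = 19800 fish
Harvest biomass = survivors * W_f = 19800 * 4.93 = 97614 kg

97614 kg


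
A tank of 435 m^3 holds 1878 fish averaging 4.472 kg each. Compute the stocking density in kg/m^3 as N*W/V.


Total biomass = 1878 fish * 4.472 kg = 8398.416 kg
Density = total biomass / volume = 8398.416 / 435 = 19.3067 kg/m^3

19.3067 kg/m^3


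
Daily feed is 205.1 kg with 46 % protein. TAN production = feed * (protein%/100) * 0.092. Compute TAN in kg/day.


Protein in feed = 205.1 * 46/100 = 94.346 kg/day
TAN = protein * 0.092 = 94.346 * 0.092 = 8.679832 kg/day

8.679832 kg/day


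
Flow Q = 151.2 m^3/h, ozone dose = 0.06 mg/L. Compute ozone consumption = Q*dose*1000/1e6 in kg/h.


O3 demand (mg/h) = Q * dose * 1000 = 151.2 * 0.06 * 1000 = 9072 mg/h
Convert mg to kg: 9072 / 1e6 = 0.009072 kg/h

0.009072 kg/h


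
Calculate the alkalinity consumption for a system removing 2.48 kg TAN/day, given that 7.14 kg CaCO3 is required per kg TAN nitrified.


Alkalinity factor: 7.14 kg CaCO3 consumed per kg TAN nitrified
alk = 2.48 kg TAN * 7.14 = 17.7072 kg CaCO3/day

17.7072 kg CaCO3/day


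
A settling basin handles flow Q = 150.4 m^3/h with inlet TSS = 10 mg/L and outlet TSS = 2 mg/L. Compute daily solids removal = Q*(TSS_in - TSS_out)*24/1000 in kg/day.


Concentration drop: TSS_in - TSS_out = 10 - 2 = 8 mg/L
Hourly solids removed = Q * dTSS = 150.4 m^3/h * 8 mg/L = 1203.2 g/h  (m^3/h * mg/L = g/h)
Daily solids removed = 1203.2 * 24 = 28876.8 g/day
Convert g to kg: 28876.8 / 1000 = 28.8768 kg/day

28.8768 kg/day


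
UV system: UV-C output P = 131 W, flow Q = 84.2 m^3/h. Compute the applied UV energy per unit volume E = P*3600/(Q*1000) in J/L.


Energy delivered per hour = 131 W * 3600 s = 471600 J/h
Volume treated per hour = 84.2 m^3/h * 1000 = 84200 L/h
dose = 471600 / 84200 = 5.60095 J/L

5.60095 J/L


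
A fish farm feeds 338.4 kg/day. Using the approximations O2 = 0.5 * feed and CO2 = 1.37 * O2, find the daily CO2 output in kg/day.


O2 = 338.4 * 0.5 = 169.2
CO2 = 169.2 * 1.37 = 231.804

231.804 kg/day


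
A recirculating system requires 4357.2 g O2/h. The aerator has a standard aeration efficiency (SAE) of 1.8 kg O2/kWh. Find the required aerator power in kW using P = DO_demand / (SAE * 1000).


SAE in g O2/kWh = 1.8 * 1000 = 1800 g/kWh
P = DO_demand / SAE_g = 4357.2 / 1800 = 2.42067 kW

2.42067 kW


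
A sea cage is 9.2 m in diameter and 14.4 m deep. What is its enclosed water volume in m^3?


r = d/2 = 9.2/2 = 4.6 m
Base area = pi*r^2 = pi*4.6^2 = 66.476101 m^2
Volume = 66.476101 * 14.4 = 957.256 m^3

957.256 m^3


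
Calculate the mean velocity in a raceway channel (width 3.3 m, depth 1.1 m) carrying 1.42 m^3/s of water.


Cross-sectional area = W * d = 3.3 * 1.1 = 3.63 m^2
Velocity = Q / A = 1.42 / 3.63 = 0.391185 m/s

0.391185 m/s


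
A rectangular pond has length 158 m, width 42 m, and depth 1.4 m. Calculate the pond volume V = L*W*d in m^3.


Base area = L * W = 158 * 42 = 6636 m^2
Volume = area * depth = 6636 * 1.4 = 9290.4 m^3

9290.4 m^3


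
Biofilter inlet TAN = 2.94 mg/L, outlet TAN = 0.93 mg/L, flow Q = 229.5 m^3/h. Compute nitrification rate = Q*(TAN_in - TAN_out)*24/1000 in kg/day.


Concentration drop: TAN_in - TAN_out = 2.94 - 0.93 = 2.01 mg/L
Hourly TAN removed = Q * dTAN = 229.5 m^3/h * 2.01 mg/L = 461.295 g/h  (m^3/h * mg/L = g/h)
Daily TAN removed = 461.295 * 24 = 11071.08 g/day
Convert to kg/day: 11071.08 / 1000 = 11.07108 kg/day

11.07108 kg/day


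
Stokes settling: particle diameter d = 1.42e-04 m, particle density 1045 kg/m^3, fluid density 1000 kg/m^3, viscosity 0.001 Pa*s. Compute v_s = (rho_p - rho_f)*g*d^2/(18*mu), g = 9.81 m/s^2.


Density difference: rho_p - rho_f = 1045 - 1000 = 45 kg/m^3
d^2 = (1.42e-04)^2 = 2.0164e-08 m^2
Numerator = (rho_p - rho_f) * g * d^2 = 45 * 9.81 * 2.0164e-08 = 8.9013978e-06
Denominator = 18 * mu = 18 * 0.001 = 0.018
v_s = 8.9013978e-06 / 0.018 = 4.94522e-04 m/s
Check: Re = rho_f * v_s * d / mu = 1000 * 4.94522e-04 * 1.42e-04 / 0.001 = 0.0702 < 1, so Stokes' law applies.

4.94522e-04 m/s


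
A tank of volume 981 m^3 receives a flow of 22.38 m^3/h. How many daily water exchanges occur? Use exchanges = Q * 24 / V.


Daily flow volume = 22.38 m^3/h * 24 h = 537.12 m^3/day
Exchanges = daily flow / tank volume = 537.12 / 981 = 0.547523 exchanges/day

0.547523 exchanges/day


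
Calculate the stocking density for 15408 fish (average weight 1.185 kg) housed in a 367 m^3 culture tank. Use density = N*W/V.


Total biomass = 15408 fish * 1.185 kg = 18258.48 kg
Density = total biomass / volume = 18258.48 / 367 = 49.7506 kg/m^3

49.7506 kg/m^3


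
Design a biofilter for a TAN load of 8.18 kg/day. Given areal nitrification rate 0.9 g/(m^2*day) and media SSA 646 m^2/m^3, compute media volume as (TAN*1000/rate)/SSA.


A = 8.18*1000 / 0.9 = 9088.8889 m^2
V = 9088.8889 / 646 = 14.0695

14.0695 m^3


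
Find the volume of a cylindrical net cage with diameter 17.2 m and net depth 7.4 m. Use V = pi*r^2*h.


r = d/2 = 17.2/2 = 8.6 m
Base area = pi*r^2 = pi*8.6^2 = 232.35219 m^2
Volume = 232.35219 * 7.4 = 1719.41 m^3

1719.41 m^3


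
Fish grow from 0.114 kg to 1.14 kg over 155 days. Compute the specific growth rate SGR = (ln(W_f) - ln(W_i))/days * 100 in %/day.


ln(W_f) = ln(1.14) = 0.13102826
ln(W_i) = ln(0.114) = -2.1715568
ln(W_f) - ln(W_i) = 0.13102826 - -2.1715568 = 2.3025851
SGR = 2.3025851 / 155 * 100 = 1.48554 %/day

1.48554 %/day


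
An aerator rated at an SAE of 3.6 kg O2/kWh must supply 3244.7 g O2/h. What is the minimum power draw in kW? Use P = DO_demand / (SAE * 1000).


SAE in g O2/kWh = 3.6 * 1000 = 3600 g/kWh
P = DO_demand / SAE_g = 3244.7 / 3600 = 0.901306 kW

0.901306 kW


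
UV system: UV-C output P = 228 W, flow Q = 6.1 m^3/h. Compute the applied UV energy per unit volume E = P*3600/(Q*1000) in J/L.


Energy delivered per hour = 228 W * 3600 s = 820800 J/h
Volume treated per hour = 6.1 m^3/h * 1000 = 6100 L/h
dose = 820800 / 6100 = 134.557 J/L

134.557 J/L


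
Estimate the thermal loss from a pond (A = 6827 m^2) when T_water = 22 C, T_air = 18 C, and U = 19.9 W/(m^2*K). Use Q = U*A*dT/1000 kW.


Temperature difference dT = 22 - 18 = 4 K
Heat loss (W) = U * A * dT = 19.9 * 6827 * 4 = 543429.2 W
Convert to kW: 543429.2 / 1000 = 543.4292 kW

543.4292 kW


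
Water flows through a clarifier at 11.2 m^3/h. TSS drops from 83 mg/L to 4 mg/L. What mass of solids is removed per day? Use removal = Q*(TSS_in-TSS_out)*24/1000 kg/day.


Concentration drop: TSS_in - TSS_out = 83 - 4 = 79 mg/L
Hourly solids removed = Q * dTSS = 11.2 m^3/h * 79 mg/L = 884.8 g/h  (m^3/h * mg/L = g/h)
Daily solids removed = 884.8 * 24 = 21235.2 g/day
Convert g to kg: 21235.2 / 1000 = 21.2352 kg/day

21.2352 kg/day


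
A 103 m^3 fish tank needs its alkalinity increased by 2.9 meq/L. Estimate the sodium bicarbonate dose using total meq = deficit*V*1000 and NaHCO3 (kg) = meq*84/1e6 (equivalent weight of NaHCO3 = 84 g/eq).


Tank volume in L = 103 m^3 * 1000 = 103000 L
Total meq required = 2.9 meq/L * 103000 L = 298700 meq
NaHCO3 mass = 298700 meq * 84 mg/meq / 1e6 = 25.0908 kg

25.0908 kg


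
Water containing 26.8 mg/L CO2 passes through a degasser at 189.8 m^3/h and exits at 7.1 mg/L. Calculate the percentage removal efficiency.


CO2_out / CO2_in = 7.1 / 26.8 = 0.26492537
Fraction remaining = 0.26492537
efficiency = (1 - 0.26492537) * 100 = 73.5075 %

73.5075 %


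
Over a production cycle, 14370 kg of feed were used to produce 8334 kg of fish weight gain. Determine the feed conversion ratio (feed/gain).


FCR = feed consumed / weight gained
FCR = 14370 kg / 8334 kg = 1.72426

1.72426


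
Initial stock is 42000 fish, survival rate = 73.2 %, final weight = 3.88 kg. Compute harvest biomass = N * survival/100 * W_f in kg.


Survivors = 42000 * 73.2/100 = 30744 fish
Harvest biomass = survivors * W_f = 30744 * 3.88 = 119286.72 kg

119286.72 kg


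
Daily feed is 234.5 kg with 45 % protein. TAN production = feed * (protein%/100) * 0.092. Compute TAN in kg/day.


Protein in feed = 234.5 * 45/100 = 105.525 kg/day
TAN = protein * 0.092 = 105.525 * 0.092 = 9.7083 kg/day

9.7083 kg/day


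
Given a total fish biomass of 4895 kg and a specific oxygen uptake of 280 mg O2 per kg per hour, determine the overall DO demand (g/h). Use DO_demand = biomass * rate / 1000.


Total O2 consumption (mg/h) = 4895 kg * 280 mg/(kg*h) = 1370600 mg/h
Convert to g/h: 1370600 / 1000 = 1370.6 g/h

1370.6 g/h


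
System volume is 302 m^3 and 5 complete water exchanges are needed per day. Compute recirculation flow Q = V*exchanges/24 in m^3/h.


Daily recirculation volume = 302 m^3 * 5 = 1510 m^3/day
Flow rate Q = daily volume / 24 h = 1510 / 24 = 62.9167 m^3/h

62.9167 m^3/h


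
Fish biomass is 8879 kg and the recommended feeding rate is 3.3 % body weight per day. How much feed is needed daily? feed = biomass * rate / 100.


Feeding rate fraction = 3.3% / 100 = 0.033
Daily feed = 8879 kg * 0.033 = 293.007 kg/day

293.007 kg/day


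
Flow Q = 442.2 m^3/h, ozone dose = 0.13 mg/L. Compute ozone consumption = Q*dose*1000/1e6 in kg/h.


O3 demand (mg/h) = Q * dose * 1000 = 442.2 * 0.13 * 1000 = 57486 mg/h
Convert mg to kg: 57486 / 1e6 = 0.057486 kg/h

0.057486 kg/h


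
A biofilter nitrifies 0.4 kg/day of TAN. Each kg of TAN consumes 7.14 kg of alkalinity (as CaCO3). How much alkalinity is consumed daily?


Alkalinity factor: 7.14 kg CaCO3 consumed per kg TAN nitrified
alk = 0.4 kg TAN * 7.14 = 2.856 kg CaCO3/day

2.856 kg CaCO3/day


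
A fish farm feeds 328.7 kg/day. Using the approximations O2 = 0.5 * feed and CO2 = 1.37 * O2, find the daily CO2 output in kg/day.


O2 = 328.7 * 0.5 = 164.35
CO2 = 164.35 * 1.37 = 225.1595

225.1595 kg/day


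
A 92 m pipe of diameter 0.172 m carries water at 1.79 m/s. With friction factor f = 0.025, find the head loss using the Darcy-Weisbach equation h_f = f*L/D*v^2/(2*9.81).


v^2 = 1.79^2 = 3.2041 m^2/s^2
L/D = 92/0.172 = 534.88372
h_f = f*(L/D)*v^2/(2g) = 0.025 * 534.88372 * 3.2041 / 19.62 = 2.18377 m

2.18377 m


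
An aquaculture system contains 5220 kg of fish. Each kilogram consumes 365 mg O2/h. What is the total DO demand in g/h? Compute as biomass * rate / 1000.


Total O2 consumption (mg/h) = 5220 kg * 365 mg/(kg*h) = 1905300 mg/h
Convert to g/h: 1905300 / 1000 = 1905.3 g/h

1905.3 g/h


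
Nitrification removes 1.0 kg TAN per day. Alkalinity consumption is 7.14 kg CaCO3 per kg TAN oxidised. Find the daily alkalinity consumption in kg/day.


Alkalinity factor: 7.14 kg CaCO3 consumed per kg TAN nitrified
alk = 1.0 kg TAN * 7.14 = 7.14 kg CaCO3/day

7.14 kg CaCO3/day


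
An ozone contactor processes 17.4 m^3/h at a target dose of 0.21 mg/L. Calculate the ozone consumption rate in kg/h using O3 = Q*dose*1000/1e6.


O3 demand (mg/h) = Q * dose * 1000 = 17.4 * 0.21 * 1000 = 3654 mg/h
Convert mg to kg: 3654 / 1e6 = 0.003654 kg/h

0.003654 kg/h


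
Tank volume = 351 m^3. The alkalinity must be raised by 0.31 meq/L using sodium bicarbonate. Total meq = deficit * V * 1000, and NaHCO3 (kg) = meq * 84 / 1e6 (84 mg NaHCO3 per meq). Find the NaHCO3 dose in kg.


Tank volume in L = 351 m^3 * 1000 = 351000 L
Total meq required = 0.31 meq/L * 351000 L = 108810 meq
NaHCO3 mass = 108810 meq * 84 mg/meq / 1e6 = 9.14004 kg

9.14004 kg


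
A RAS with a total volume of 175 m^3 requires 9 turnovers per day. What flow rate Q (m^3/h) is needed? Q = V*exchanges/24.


Daily recirculation volume = 175 m^3 * 9 = 1575 m^3/day
Flow rate Q = daily volume / 24 h = 1575 / 24 = 65.625 m^3/h

65.625 m^3/h


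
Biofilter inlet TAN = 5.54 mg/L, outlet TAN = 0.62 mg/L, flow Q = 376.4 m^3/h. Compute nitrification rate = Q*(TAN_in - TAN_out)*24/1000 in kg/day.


Concentration drop: TAN_in - TAN_out = 5.54 - 0.62 = 4.92 mg/L
Hourly TAN removed = Q * dTAN = 376.4 m^3/h * 4.92 mg/L = 1851.888 g/h  (m^3/h * mg/L = g/h)
Daily TAN removed = 1851.888 * 24 = 44445.312 g/day
Convert to kg/day: 44445.312 / 1000 = 44.445312 kg/day

44.445312 kg/day


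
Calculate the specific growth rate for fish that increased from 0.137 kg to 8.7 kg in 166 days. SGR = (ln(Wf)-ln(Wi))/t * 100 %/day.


ln(W_f) = ln(8.7) = 2.163323
ln(W_i) = ln(0.137) = -1.9877744
ln(W_f) - ln(W_i) = 2.163323 - -1.9877744 = 4.1510974
SGR = 4.1510974 / 166 * 100 = 2.50066 %/day

2.50066 %/day


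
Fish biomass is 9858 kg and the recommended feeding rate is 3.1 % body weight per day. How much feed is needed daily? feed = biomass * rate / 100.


Feeding rate fraction = 3.1% / 100 = 0.031
Daily feed = 9858 kg * 0.031 = 305.598 kg/day

305.598 kg/day


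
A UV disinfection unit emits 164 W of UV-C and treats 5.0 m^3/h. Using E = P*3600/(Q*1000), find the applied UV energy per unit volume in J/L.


Energy delivered per hour = 164 W * 3600 s = 590400 J/h
Volume treated per hour = 5.0 m^3/h * 1000 = 5000 L/h
dose = 590400 / 5000 = 118.08 J/L

118.08 J/L


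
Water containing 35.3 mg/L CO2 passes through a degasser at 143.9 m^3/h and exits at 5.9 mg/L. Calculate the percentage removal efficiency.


CO2_out / CO2_in = 5.9 / 35.3 = 0.16713881
Fraction remaining = 0.16713881
efficiency = (1 - 0.16713881) * 100 = 83.2861 %

83.2861 %


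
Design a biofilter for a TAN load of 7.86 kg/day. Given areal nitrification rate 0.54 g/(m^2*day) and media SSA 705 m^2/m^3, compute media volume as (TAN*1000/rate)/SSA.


A = 7.86*1000 / 0.54 = 14555.556 m^2
V = 14555.556 / 705 = 20.6462

20.6462 m^3


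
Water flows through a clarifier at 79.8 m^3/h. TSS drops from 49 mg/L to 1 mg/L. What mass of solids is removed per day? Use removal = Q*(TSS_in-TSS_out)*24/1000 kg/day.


Concentration drop: TSS_in - TSS_out = 49 - 1 = 48 mg/L
Hourly solids removed = Q * dTSS = 79.8 m^3/h * 48 mg/L = 3830.4 g/h  (m^3/h * mg/L = g/h)
Daily solids removed = 3830.4 * 24 = 91929.6 g/day
Convert g to kg: 91929.6 / 1000 = 91.9296 kg/day

91.9296 kg/day


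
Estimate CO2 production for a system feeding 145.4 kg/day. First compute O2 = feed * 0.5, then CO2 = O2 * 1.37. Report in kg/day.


O2 = 145.4 * 0.5 = 72.7
CO2 = 72.7 * 1.37 = 99.599

99.599 kg/day


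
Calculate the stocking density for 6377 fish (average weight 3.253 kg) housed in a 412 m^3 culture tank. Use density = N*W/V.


Total biomass = 6377 fish * 3.253 kg = 20744.381 kg
Density = total biomass / volume = 20744.381 / 412 = 50.3504 kg/m^3

50.3504 kg/m^3


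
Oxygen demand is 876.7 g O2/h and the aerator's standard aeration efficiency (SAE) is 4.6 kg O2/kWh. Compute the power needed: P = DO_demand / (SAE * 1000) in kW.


SAE in g O2/kWh = 4.6 * 1000 = 4600 g/kWh
P = DO_demand / SAE_g = 876.7 / 4600 = 0.190587 kW

0.190587 kW


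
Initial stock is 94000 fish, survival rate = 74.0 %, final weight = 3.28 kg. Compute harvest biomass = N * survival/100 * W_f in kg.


Survivors = 94000 * 74.0/100 = 69560 fish
Harvest biomass = survivors * W_f = 69560 * 3.28 = 228156.8 kg

228156.8 kg


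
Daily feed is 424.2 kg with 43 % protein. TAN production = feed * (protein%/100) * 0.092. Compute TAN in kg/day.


Protein in feed = 424.2 * 43/100 = 182.406 kg/day
TAN = protein * 0.092 = 182.406 * 0.092 = 16.781352 kg/day

16.781352 kg/day


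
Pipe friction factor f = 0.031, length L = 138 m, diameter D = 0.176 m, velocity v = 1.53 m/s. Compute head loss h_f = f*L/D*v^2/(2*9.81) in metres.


v^2 = 1.53^2 = 2.3409 m^2/s^2
L/D = 138/0.176 = 784.09091
h_f = f*(L/D)*v^2/(2g) = 0.031 * 784.09091 * 2.3409 / 19.62 = 2.90009 m

2.90009 m


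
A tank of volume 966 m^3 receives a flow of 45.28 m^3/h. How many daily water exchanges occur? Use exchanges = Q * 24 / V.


Daily flow volume = 45.28 m^3/h * 24 h = 1086.72 m^3/day
Exchanges = daily flow / tank volume = 1086.72 / 966 = 1.12497 exchanges/day

1.12497 exchanges/day


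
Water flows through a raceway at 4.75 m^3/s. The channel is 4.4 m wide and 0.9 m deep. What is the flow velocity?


Cross-sectional area = W * d = 4.4 * 0.9 = 3.96 m^2
Velocity = Q / A = 4.75 / 3.96 = 1.19949 m/s

1.19949 m/s


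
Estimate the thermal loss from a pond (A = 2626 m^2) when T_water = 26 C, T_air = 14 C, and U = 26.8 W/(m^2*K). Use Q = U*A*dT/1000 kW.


Temperature difference dT = 26 - 14 = 12 K
Heat loss (W) = U * A * dT = 26.8 * 2626 * 12 = 844521.6 W
Convert to kW: 844521.6 / 1000 = 844.5216 kW

844.5216 kW


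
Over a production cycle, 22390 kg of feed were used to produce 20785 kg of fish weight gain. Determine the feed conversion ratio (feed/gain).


FCR = feed consumed / weight gained
FCR = 22390 kg / 20785 kg = 1.07722

1.07722


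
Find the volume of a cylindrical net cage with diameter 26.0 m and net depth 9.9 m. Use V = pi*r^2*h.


r = d/2 = 26.0/2 = 13 m
Base area = pi*r^2 = pi*13^2 = 530.92916 m^2
Volume = 530.92916 * 9.9 = 5256.2 m^3

5256.2 m^3


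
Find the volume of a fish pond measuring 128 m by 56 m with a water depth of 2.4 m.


Base area = L * W = 128 * 56 = 7168 m^2
Volume = area * depth = 7168 * 2.4 = 17203.2 m^3

17203.2 m^3


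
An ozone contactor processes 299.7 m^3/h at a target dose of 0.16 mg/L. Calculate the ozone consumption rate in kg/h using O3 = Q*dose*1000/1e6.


O3 demand (mg/h) = Q * dose * 1000 = 299.7 * 0.16 * 1000 = 47952 mg/h
Convert mg to kg: 47952 / 1e6 = 0.047952 kg/h

0.047952 kg/h


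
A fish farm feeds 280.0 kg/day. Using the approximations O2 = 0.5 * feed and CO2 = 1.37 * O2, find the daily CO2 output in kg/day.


O2 = 280.0 * 0.5 = 140
CO2 = 140 * 1.37 = 191.8

191.8 kg/day


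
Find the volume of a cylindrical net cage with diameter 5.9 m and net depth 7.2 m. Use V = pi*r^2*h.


r = d/2 = 5.9/2 = 2.95 m
Base area = pi*r^2 = pi*2.95^2 = 27.33971 m^2
Volume = 27.33971 * 7.2 = 196.846 m^3

196.846 m^3


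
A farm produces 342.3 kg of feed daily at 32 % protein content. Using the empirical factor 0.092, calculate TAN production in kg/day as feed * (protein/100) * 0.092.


Protein in feed = 342.3 * 32/100 = 109.536 kg/day
TAN = protein * 0.092 = 109.536 * 0.092 = 10.077312 kg/day

10.077312 kg/day


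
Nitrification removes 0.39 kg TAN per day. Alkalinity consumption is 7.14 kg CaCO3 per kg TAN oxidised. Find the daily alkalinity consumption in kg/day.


Alkalinity factor: 7.14 kg CaCO3 consumed per kg TAN nitrified
alk = 0.39 kg TAN * 7.14 = 2.7846 kg CaCO3/day

2.7846 kg CaCO3/day


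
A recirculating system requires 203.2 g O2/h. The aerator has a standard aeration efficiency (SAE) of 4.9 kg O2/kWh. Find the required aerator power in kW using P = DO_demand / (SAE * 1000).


SAE in g O2/kWh = 4.9 * 1000 = 4900 g/kWh
P = DO_demand / SAE_g = 203.2 / 4900 = 0.0414694 kW

0.0414694 kW


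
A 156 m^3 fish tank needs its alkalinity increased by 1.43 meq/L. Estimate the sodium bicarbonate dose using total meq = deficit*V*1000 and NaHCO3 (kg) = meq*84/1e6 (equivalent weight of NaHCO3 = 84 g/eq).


Tank volume in L = 156 m^3 * 1000 = 156000 L
Total meq required = 1.43 meq/L * 156000 L = 223080 meq
NaHCO3 mass = 223080 meq * 84 mg/meq / 1e6 = 18.7387 kg

18.7387 kg


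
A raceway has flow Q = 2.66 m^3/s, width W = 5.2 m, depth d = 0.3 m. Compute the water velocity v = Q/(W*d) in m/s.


Cross-sectional area = W * d = 5.2 * 0.3 = 1.56 m^2
Velocity = Q / A = 2.66 / 1.56 = 1.70513 m/s

1.70513 m/s


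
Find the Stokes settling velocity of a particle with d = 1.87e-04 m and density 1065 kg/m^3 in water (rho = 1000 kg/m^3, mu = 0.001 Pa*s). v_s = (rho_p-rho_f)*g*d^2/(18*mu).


Density difference: rho_p - rho_f = 1065 - 1000 = 65 kg/m^3
d^2 = (1.87e-04)^2 = 3.4969e-08 m^2
Numerator = (rho_p - rho_f) * g * d^2 = 65 * 9.81 * 3.4969e-08 = 2.2297983e-05
Denominator = 18 * mu = 18 * 0.001 = 0.018
v_s = 2.2297983e-05 / 0.018 = 0.00123878 m/s
Check: Re = rho_f * v_s * d / mu = 1000 * 0.00123878 * 1.87e-04 / 0.001 = 0.232 < 1, so Stokes' law applies.

0.00123878 m/s


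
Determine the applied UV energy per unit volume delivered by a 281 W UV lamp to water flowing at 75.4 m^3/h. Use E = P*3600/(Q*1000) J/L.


Energy delivered per hour = 281 W * 3600 s = 1011600 J/h
Volume treated per hour = 75.4 m^3/h * 1000 = 75400 L/h
dose = 1011600 / 75400 = 13.4164 J/L

13.4164 J/L


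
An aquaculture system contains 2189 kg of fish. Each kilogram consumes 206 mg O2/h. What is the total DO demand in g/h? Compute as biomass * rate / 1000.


Total O2 consumption (mg/h) = 2189 kg * 206 mg/(kg*h) = 450934 mg/h
Convert to g/h: 450934 / 1000 = 450.934 g/h

450.934 g/h


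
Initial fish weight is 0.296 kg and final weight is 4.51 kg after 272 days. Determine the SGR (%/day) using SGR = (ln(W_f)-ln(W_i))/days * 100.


ln(W_f) = ln(4.51) = 1.5062972
ln(W_i) = ln(0.296) = -1.2173958
ln(W_f) - ln(W_i) = 1.5062972 - -1.2173958 = 2.723693
SGR = 2.723693 / 272 * 100 = 1.00136 %/day

1.00136 %/day


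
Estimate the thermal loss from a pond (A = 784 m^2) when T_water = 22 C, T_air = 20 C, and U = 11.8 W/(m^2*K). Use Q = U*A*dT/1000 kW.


Temperature difference dT = 22 - 20 = 2 K
Heat loss (W) = U * A * dT = 11.8 * 784 * 2 = 18502.4 W
Convert to kW: 18502.4 / 1000 = 18.5024 kW

18.5024 kW


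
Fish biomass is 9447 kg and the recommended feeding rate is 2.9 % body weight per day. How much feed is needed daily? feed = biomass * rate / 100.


Feeding rate fraction = 2.9% / 100 = 0.029
Daily feed = 9447 kg * 0.029 = 273.963 kg/day

273.963 kg/day


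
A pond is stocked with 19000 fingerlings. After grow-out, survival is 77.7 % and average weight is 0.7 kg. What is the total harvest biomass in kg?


Survivors = 19000 * 77.7/100 = 14763 fish
Harvest biomass = survivors * W_f = 14763 * 0.7 = 10334.1 kg

10334.1 kg


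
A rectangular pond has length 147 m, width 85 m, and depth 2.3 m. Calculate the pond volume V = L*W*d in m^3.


Base area = L * W = 147 * 85 = 12495 m^2
Volume = area * depth = 12495 * 2.3 = 28738.5 m^3

28738.5 m^3


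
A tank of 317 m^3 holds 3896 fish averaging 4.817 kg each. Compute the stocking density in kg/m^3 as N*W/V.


Total biomass = 3896 fish * 4.817 kg = 18767.032 kg
Density = total biomass / volume = 18767.032 / 317 = 59.202 kg/m^3

59.202 kg/m^3


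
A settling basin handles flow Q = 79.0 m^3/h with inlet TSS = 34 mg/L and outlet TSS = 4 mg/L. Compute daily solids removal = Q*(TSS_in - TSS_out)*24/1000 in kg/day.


Concentration drop: TSS_in - TSS_out = 34 - 4 = 30 mg/L
Hourly solids removed = Q * dTSS = 79.0 m^3/h * 30 mg/L = 2370 g/h  (m^3/h * mg/L = g/h)
Daily solids removed = 2370 * 24 = 56880 g/day
Convert g to kg: 56880 / 1000 = 56.88 kg/day

56.88 kg/day


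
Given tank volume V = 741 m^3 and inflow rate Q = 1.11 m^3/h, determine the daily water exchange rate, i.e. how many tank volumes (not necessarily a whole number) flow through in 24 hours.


Daily flow volume = 1.11 m^3/h * 24 h = 26.64 m^3/day
Exchanges = daily flow / tank volume = 26.64 / 741 = 0.0359514 exchanges/day

0.0359514 exchanges/day


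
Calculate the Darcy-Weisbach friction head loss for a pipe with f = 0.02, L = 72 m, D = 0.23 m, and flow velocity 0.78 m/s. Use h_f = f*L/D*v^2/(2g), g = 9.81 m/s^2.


v^2 = 0.78^2 = 0.6084 m^2/s^2
L/D = 72/0.23 = 313.04348
h_f = f*(L/D)*v^2/(2g) = 0.02 * 313.04348 * 0.6084 / 19.62 = 0.194144 m

0.194144 m


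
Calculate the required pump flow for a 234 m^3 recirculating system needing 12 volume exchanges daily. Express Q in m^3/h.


Daily recirculation volume = 234 m^3 * 12 = 2808 m^3/day
Flow rate Q = daily volume / 24 h = 2808 / 24 = 117 m^3/h

117 m^3/h


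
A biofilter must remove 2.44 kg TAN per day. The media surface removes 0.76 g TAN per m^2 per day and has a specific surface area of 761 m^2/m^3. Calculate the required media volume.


A = 2.44*1000 / 0.76 = 3210.5263 m^2
V = 3210.5263 / 761 = 4.21883

4.21883 m^3


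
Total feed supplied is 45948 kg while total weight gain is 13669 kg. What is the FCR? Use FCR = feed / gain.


FCR = feed consumed / weight gained
FCR = 45948 kg / 13669 kg = 3.36147

3.36147


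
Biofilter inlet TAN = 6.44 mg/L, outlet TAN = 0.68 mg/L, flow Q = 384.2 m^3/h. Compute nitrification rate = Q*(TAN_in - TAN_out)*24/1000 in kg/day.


Concentration drop: TAN_in - TAN_out = 6.44 - 0.68 = 5.76 mg/L
Hourly TAN removed = Q * dTAN = 384.2 m^3/h * 5.76 mg/L = 2212.992 g/h  (m^3/h * mg/L = g/h)
Daily TAN removed = 2212.992 * 24 = 53111.808 g/day
Convert to kg/day: 53111.808 / 1000 = 53.111808 kg/day

53.111808 kg/day


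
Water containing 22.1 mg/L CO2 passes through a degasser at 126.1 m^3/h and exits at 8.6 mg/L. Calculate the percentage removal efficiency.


CO2_out / CO2_in = 8.6 / 22.1 = 0.38914027
Fraction remaining = 0.38914027
efficiency = (1 - 0.38914027) * 100 = 61.086 %

61.086 %


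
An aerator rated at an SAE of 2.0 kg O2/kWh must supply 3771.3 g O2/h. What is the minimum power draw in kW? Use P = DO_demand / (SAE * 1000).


SAE in g O2/kWh = 2.0 * 1000 = 2000 g/kWh
P = DO_demand / SAE_g = 3771.3 / 2000 = 1.88565 kW

1.88565 kW


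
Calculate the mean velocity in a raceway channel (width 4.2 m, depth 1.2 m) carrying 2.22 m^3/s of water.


Cross-sectional area = W * d = 4.2 * 1.2 = 5.04 m^2
Velocity = Q / A = 2.22 / 5.04 = 0.440476 m/s

0.440476 m/s


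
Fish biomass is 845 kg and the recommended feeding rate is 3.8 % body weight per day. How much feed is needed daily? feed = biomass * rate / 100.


Feeding rate fraction = 3.8% / 100 = 0.038
Daily feed = 845 kg * 0.038 = 32.11 kg/day

32.11 kg/day


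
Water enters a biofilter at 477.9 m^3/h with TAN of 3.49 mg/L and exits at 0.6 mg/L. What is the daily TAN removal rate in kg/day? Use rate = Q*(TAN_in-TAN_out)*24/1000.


Concentration drop: TAN_in - TAN_out = 3.49 - 0.6 = 2.89 mg/L
Hourly TAN removed = Q * dTAN = 477.9 m^3/h * 2.89 mg/L = 1381.131 g/h  (m^3/h * mg/L = g/h)
Daily TAN removed = 1381.131 * 24 = 33147.144 g/day
Convert to kg/day: 33147.144 / 1000 = 33.147144 kg/day

33.147144 kg/day


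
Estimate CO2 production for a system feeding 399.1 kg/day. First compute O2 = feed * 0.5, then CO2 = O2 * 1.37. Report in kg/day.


O2 = 399.1 * 0.5 = 199.55
CO2 = 199.55 * 1.37 = 273.3835

273.3835 kg/day


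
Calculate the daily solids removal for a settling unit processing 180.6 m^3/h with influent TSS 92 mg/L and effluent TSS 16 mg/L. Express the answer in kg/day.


Concentration drop: TSS_in - TSS_out = 92 - 16 = 76 mg/L
Hourly solids removed = Q * dTSS = 180.6 m^3/h * 76 mg/L = 13725.6 g/h  (m^3/h * mg/L = g/h)
Daily solids removed = 13725.6 * 24 = 329414.4 g/day
Convert g to kg: 329414.4 / 1000 = 329.4144 kg/day

329.4144 kg/day


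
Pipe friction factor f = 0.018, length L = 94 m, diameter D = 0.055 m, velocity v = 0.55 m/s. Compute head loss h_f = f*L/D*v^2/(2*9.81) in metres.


v^2 = 0.55^2 = 0.3025 m^2/s^2
L/D = 94/0.055 = 1709.0909
h_f = f*(L/D)*v^2/(2g) = 0.018 * 1709.0909 * 0.3025 / 19.62 = 0.474312 m

0.474312 m


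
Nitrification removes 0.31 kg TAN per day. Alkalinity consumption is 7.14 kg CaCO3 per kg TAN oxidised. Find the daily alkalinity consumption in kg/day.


Alkalinity factor: 7.14 kg CaCO3 consumed per kg TAN nitrified
alk = 0.31 kg TAN * 7.14 = 2.2134 kg CaCO3/day

2.2134 kg CaCO3/day


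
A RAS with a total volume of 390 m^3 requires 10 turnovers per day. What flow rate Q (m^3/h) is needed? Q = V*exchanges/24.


Daily recirculation volume = 390 m^3 * 10 = 3900 m^3/day
Flow rate Q = daily volume / 24 h = 3900 / 24 = 162.5 m^3/h

162.5 m^3/h


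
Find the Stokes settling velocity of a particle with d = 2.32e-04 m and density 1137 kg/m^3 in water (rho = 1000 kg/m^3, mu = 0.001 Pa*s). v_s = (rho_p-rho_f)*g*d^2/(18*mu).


Density difference: rho_p - rho_f = 1137 - 1000 = 137 kg/m^3
d^2 = (2.32e-04)^2 = 5.3824e-08 m^2
Numerator = (rho_p - rho_f) * g * d^2 = 137 * 9.81 * 5.3824e-08 = 7.2337841e-05
Denominator = 18 * mu = 18 * 0.001 = 0.018
v_s = 7.2337841e-05 / 0.018 = 0.00401877 m/s
Check: Re = rho_f * v_s * d / mu = 1000 * 0.00401877 * 2.32e-04 / 0.001 = 0.932 < 1, so Stokes' law applies.

0.00401877 m/s


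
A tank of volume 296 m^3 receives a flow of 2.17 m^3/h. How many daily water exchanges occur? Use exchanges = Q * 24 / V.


Daily flow volume = 2.17 m^3/h * 24 h = 52.08 m^3/day
Exchanges = daily flow / tank volume = 52.08 / 296 = 0.175946 exchanges/day

0.175946 exchanges/day


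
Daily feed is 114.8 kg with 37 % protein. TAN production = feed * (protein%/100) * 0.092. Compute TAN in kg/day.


Protein in feed = 114.8 * 37/100 = 42.476 kg/day
TAN = protein * 0.092 = 42.476 * 0.092 = 3.907792 kg/day

3.907792 kg/day


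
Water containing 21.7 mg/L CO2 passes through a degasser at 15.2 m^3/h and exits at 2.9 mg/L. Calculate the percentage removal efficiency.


CO2_out / CO2_in = 2.9 / 21.7 = 0.13364055
Fraction remaining = 0.13364055
efficiency = (1 - 0.13364055) * 100 = 86.6359 %

86.6359 %


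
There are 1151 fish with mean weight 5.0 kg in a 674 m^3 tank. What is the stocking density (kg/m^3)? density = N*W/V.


Total biomass = 1151 fish * 5.0 kg = 5755 kg
Density = total biomass / volume = 5755 / 674 = 8.53858 kg/m^3

8.53858 kg/m^3


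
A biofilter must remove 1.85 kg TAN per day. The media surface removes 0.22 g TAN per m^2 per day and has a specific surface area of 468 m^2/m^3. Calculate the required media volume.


A = 1.85*1000 / 0.22 = 8409.0909 m^2
V = 8409.0909 / 468 = 17.9681

17.9681 m^3


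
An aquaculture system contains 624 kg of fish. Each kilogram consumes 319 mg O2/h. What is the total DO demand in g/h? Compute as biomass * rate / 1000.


Total O2 consumption (mg/h) = 624 kg * 319 mg/(kg*h) = 199056 mg/h
Convert to g/h: 199056 / 1000 = 199.056 g/h

199.056 g/h


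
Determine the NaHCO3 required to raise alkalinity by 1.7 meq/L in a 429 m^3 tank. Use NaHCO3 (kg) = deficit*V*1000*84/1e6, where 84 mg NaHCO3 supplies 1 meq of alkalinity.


Tank volume in L = 429 m^3 * 1000 = 429000 L
Total meq required = 1.7 meq/L * 429000 L = 729300 meq
NaHCO3 mass = 729300 meq * 84 mg/meq / 1e6 = 61.2612 kg

61.2612 kg


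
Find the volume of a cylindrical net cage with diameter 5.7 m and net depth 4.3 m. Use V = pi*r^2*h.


r = d/2 = 5.7/2 = 2.85 m
Base area = pi*r^2 = pi*2.85^2 = 25.517586 m^2
Volume = 25.517586 * 4.3 = 109.726 m^3

109.726 m^3


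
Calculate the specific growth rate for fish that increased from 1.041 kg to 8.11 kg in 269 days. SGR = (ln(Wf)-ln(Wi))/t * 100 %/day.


ln(W_f) = ln(8.11) = 2.0930979
ln(W_i) = ln(1.041) = 0.04018179
ln(W_f) - ln(W_i) = 2.0930979 - 0.04018179 = 2.0529161
SGR = 2.0529161 / 269 * 100 = 0.763166 %/day

0.763166 %/day


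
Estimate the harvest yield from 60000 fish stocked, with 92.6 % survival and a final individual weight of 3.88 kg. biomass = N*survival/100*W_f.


Survivors = 60000 * 92.6/100 = 55560 fish
Harvest biomass = survivors * W_f = 55560 * 3.88 = 215572.8 kg

215572.8 kg


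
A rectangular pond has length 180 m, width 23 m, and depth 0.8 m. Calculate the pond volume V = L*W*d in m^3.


Base area = L * W = 180 * 23 = 4140 m^2
Volume = area * depth = 4140 * 0.8 = 3312 m^3

3312 m^3


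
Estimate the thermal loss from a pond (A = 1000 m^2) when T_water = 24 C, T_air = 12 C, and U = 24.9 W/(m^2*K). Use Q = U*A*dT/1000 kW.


Temperature difference dT = 24 - 12 = 12 K
Heat loss (W) = U * A * dT = 24.9 * 1000 * 12 = 298800 W
Convert to kW: 298800 / 1000 = 298.8 kW

298.8 kW


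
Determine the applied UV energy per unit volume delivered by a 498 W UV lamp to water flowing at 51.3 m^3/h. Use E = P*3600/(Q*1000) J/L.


Energy delivered per hour = 498 W * 3600 s = 1792800 J/h
Volume treated per hour = 51.3 m^3/h * 1000 = 51300 L/h
dose = 1792800 / 51300 = 34.9474 J/L

34.9474 J/L


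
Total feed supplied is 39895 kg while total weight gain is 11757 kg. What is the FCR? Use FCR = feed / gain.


FCR = feed consumed / weight gained
FCR = 39895 kg / 11757 kg = 3.3933

3.3933


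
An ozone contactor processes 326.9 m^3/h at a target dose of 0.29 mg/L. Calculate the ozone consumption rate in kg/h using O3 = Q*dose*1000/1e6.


O3 demand (mg/h) = Q * dose * 1000 = 326.9 * 0.29 * 1000 = 94801 mg/h
Convert mg to kg: 94801 / 1e6 = 0.094801 kg/h

0.094801 kg/h


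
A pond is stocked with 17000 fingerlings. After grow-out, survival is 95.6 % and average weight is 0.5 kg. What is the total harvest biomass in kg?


Survivors = 17000 * 95.6/100 = 16252 fish
Harvest biomass = survivors * W_f = 16252 * 0.5 = 8126 kg

8126 kg


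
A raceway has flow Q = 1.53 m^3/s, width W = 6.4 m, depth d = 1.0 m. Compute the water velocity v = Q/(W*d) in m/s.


Cross-sectional area = W * d = 6.4 * 1.0 = 6.4 m^2
Velocity = Q / A = 1.53 / 6.4 = 0.239062 m/s

0.239062 m/s
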